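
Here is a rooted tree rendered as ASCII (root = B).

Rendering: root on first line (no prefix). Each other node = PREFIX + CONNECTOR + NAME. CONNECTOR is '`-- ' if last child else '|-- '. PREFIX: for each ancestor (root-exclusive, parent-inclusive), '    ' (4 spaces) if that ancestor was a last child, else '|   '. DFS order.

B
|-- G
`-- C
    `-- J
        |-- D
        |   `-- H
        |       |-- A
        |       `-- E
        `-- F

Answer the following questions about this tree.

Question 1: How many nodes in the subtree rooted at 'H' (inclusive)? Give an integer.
Answer: 3

Derivation:
Subtree rooted at H contains: A, E, H
Count = 3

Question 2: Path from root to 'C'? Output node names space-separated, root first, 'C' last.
Walk down from root: B -> C

Answer: B C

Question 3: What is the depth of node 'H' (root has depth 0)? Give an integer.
Path from root to H: B -> C -> J -> D -> H
Depth = number of edges = 4

Answer: 4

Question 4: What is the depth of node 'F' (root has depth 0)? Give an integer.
Path from root to F: B -> C -> J -> F
Depth = number of edges = 3

Answer: 3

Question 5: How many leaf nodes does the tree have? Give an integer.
Leaves (nodes with no children): A, E, F, G

Answer: 4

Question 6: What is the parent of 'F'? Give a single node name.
Scan adjacency: F appears as child of J

Answer: J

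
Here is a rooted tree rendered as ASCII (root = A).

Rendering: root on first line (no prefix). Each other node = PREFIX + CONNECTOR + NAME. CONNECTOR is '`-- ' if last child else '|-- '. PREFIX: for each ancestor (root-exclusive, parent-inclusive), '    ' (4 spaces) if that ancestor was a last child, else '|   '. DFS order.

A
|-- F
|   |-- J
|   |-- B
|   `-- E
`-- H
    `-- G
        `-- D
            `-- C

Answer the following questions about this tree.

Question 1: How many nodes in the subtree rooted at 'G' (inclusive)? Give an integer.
Subtree rooted at G contains: C, D, G
Count = 3

Answer: 3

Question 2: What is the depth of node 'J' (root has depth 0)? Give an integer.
Answer: 2

Derivation:
Path from root to J: A -> F -> J
Depth = number of edges = 2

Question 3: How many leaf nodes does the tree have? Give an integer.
Answer: 4

Derivation:
Leaves (nodes with no children): B, C, E, J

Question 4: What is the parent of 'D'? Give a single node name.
Scan adjacency: D appears as child of G

Answer: G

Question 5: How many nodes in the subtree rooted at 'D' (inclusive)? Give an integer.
Answer: 2

Derivation:
Subtree rooted at D contains: C, D
Count = 2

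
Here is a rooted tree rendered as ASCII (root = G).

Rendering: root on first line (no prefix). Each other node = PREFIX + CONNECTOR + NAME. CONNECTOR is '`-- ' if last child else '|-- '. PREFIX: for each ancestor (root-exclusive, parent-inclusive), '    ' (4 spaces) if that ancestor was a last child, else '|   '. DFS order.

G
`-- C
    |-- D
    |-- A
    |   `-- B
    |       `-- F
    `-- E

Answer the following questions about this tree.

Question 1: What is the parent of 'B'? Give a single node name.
Answer: A

Derivation:
Scan adjacency: B appears as child of A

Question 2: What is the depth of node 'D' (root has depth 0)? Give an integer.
Path from root to D: G -> C -> D
Depth = number of edges = 2

Answer: 2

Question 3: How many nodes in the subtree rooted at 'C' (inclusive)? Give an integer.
Answer: 6

Derivation:
Subtree rooted at C contains: A, B, C, D, E, F
Count = 6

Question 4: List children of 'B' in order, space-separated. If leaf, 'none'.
Answer: F

Derivation:
Node B's children (from adjacency): F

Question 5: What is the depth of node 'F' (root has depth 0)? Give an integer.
Path from root to F: G -> C -> A -> B -> F
Depth = number of edges = 4

Answer: 4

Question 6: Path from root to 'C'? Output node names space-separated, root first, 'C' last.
Walk down from root: G -> C

Answer: G C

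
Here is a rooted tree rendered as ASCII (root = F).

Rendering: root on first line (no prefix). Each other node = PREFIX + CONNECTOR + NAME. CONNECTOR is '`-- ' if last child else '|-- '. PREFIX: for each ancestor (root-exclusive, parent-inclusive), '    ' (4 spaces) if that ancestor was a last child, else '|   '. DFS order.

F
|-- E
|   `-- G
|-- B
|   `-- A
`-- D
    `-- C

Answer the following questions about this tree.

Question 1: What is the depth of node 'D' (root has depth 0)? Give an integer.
Path from root to D: F -> D
Depth = number of edges = 1

Answer: 1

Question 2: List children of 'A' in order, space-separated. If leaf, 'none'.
Node A's children (from adjacency): (leaf)

Answer: none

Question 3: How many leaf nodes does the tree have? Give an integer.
Answer: 3

Derivation:
Leaves (nodes with no children): A, C, G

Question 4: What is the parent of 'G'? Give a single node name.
Answer: E

Derivation:
Scan adjacency: G appears as child of E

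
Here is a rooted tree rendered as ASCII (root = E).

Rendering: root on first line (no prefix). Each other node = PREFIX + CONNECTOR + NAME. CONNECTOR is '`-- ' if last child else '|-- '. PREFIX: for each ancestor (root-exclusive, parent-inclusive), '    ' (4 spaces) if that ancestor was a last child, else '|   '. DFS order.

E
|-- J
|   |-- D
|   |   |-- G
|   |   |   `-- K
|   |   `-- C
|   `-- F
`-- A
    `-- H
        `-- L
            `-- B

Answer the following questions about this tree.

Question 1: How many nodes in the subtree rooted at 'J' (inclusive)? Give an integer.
Subtree rooted at J contains: C, D, F, G, J, K
Count = 6

Answer: 6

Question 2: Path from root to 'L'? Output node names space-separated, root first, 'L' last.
Walk down from root: E -> A -> H -> L

Answer: E A H L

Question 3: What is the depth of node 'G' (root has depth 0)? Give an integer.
Path from root to G: E -> J -> D -> G
Depth = number of edges = 3

Answer: 3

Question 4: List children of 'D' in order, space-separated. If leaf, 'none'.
Answer: G C

Derivation:
Node D's children (from adjacency): G, C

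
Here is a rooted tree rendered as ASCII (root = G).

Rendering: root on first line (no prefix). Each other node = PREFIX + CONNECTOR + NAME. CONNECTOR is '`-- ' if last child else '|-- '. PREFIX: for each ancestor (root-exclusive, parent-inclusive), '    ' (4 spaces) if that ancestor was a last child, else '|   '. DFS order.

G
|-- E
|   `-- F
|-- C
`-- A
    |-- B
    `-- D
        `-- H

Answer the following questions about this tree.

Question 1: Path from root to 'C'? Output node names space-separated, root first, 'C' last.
Answer: G C

Derivation:
Walk down from root: G -> C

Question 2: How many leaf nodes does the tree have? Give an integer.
Leaves (nodes with no children): B, C, F, H

Answer: 4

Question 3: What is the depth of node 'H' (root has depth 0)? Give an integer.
Answer: 3

Derivation:
Path from root to H: G -> A -> D -> H
Depth = number of edges = 3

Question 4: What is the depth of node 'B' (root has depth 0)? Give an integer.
Answer: 2

Derivation:
Path from root to B: G -> A -> B
Depth = number of edges = 2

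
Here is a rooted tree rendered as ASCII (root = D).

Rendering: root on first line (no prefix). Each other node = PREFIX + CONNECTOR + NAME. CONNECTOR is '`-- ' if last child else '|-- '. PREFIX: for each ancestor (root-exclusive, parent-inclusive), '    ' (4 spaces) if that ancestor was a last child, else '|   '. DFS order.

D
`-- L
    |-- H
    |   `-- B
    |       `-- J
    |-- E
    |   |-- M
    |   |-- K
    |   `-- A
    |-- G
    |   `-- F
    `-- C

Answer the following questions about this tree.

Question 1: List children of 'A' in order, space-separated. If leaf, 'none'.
Answer: none

Derivation:
Node A's children (from adjacency): (leaf)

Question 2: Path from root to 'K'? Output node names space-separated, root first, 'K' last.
Answer: D L E K

Derivation:
Walk down from root: D -> L -> E -> K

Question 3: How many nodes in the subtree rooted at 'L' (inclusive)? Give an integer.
Subtree rooted at L contains: A, B, C, E, F, G, H, J, K, L, M
Count = 11

Answer: 11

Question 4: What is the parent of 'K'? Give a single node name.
Answer: E

Derivation:
Scan adjacency: K appears as child of E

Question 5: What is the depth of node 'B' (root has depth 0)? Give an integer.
Answer: 3

Derivation:
Path from root to B: D -> L -> H -> B
Depth = number of edges = 3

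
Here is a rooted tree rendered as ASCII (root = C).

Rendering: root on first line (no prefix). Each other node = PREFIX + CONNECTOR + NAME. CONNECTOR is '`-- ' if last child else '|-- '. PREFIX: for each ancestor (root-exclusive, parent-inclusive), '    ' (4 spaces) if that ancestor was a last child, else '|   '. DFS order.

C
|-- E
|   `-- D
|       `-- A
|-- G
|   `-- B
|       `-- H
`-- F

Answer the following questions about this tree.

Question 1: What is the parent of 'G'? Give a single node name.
Scan adjacency: G appears as child of C

Answer: C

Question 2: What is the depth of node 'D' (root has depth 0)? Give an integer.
Answer: 2

Derivation:
Path from root to D: C -> E -> D
Depth = number of edges = 2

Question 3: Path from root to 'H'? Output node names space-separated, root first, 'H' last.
Answer: C G B H

Derivation:
Walk down from root: C -> G -> B -> H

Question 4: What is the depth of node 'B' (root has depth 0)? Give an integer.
Answer: 2

Derivation:
Path from root to B: C -> G -> B
Depth = number of edges = 2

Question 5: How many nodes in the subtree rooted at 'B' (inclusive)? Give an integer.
Answer: 2

Derivation:
Subtree rooted at B contains: B, H
Count = 2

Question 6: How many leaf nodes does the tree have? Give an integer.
Answer: 3

Derivation:
Leaves (nodes with no children): A, F, H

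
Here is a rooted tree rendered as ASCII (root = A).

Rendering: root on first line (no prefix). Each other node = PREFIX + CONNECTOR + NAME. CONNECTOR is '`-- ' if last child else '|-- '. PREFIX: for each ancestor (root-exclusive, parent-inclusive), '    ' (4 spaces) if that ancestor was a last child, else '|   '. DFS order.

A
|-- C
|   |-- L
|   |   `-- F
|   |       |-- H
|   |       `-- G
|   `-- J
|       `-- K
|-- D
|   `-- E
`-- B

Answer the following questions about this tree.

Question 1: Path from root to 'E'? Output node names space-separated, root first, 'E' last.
Walk down from root: A -> D -> E

Answer: A D E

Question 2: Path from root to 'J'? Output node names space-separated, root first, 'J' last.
Walk down from root: A -> C -> J

Answer: A C J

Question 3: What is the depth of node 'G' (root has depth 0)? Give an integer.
Answer: 4

Derivation:
Path from root to G: A -> C -> L -> F -> G
Depth = number of edges = 4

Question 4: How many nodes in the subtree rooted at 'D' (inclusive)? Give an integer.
Subtree rooted at D contains: D, E
Count = 2

Answer: 2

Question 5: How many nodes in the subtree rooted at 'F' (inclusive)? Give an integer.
Answer: 3

Derivation:
Subtree rooted at F contains: F, G, H
Count = 3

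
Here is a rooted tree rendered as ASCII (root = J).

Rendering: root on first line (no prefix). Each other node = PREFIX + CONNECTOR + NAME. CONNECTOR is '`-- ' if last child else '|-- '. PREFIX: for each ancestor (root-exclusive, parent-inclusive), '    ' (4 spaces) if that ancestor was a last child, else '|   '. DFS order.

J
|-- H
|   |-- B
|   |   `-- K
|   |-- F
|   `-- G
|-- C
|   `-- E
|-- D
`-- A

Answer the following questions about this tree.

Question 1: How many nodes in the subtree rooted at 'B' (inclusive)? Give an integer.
Subtree rooted at B contains: B, K
Count = 2

Answer: 2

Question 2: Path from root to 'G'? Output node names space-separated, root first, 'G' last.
Walk down from root: J -> H -> G

Answer: J H G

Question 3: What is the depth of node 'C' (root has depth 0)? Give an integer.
Answer: 1

Derivation:
Path from root to C: J -> C
Depth = number of edges = 1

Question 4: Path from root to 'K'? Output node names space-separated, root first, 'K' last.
Walk down from root: J -> H -> B -> K

Answer: J H B K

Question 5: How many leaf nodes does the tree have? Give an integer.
Leaves (nodes with no children): A, D, E, F, G, K

Answer: 6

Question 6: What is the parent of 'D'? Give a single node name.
Scan adjacency: D appears as child of J

Answer: J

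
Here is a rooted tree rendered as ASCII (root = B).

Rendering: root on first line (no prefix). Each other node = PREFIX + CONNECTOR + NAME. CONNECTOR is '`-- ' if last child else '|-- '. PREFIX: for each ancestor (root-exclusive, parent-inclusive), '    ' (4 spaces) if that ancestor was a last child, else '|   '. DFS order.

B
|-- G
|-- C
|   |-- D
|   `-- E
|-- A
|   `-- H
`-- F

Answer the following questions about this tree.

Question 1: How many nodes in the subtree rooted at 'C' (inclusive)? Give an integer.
Subtree rooted at C contains: C, D, E
Count = 3

Answer: 3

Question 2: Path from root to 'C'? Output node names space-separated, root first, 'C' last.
Walk down from root: B -> C

Answer: B C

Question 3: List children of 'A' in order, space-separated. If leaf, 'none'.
Answer: H

Derivation:
Node A's children (from adjacency): H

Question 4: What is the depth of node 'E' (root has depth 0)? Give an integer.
Answer: 2

Derivation:
Path from root to E: B -> C -> E
Depth = number of edges = 2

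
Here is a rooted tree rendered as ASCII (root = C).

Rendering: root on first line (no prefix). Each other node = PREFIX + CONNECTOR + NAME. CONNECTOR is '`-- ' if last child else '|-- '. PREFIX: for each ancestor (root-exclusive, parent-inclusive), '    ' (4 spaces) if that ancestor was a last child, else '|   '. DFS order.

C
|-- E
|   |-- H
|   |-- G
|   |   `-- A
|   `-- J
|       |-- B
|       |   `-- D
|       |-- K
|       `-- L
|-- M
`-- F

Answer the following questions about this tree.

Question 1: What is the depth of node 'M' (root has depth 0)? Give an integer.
Path from root to M: C -> M
Depth = number of edges = 1

Answer: 1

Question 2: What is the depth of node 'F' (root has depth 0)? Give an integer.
Answer: 1

Derivation:
Path from root to F: C -> F
Depth = number of edges = 1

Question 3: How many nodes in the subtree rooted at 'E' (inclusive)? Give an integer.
Subtree rooted at E contains: A, B, D, E, G, H, J, K, L
Count = 9

Answer: 9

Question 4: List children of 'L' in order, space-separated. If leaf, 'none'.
Answer: none

Derivation:
Node L's children (from adjacency): (leaf)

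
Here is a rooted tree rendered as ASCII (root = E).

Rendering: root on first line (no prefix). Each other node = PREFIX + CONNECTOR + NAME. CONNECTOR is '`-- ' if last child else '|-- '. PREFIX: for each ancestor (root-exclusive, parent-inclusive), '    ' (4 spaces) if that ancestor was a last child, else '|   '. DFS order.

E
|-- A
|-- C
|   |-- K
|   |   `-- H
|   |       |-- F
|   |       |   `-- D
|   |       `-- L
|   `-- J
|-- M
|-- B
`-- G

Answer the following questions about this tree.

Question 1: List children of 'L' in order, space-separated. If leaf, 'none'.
Node L's children (from adjacency): (leaf)

Answer: none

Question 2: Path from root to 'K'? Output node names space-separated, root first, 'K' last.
Walk down from root: E -> C -> K

Answer: E C K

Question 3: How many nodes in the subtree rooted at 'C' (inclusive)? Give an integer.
Subtree rooted at C contains: C, D, F, H, J, K, L
Count = 7

Answer: 7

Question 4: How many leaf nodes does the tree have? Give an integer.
Leaves (nodes with no children): A, B, D, G, J, L, M

Answer: 7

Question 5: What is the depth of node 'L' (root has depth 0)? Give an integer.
Answer: 4

Derivation:
Path from root to L: E -> C -> K -> H -> L
Depth = number of edges = 4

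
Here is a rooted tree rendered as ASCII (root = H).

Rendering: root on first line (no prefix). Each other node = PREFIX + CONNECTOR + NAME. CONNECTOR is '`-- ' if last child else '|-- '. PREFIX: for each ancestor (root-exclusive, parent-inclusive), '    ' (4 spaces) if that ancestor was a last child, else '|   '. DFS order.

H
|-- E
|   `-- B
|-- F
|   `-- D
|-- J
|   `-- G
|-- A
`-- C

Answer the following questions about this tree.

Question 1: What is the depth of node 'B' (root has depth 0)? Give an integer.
Path from root to B: H -> E -> B
Depth = number of edges = 2

Answer: 2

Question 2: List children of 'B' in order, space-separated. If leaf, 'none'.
Node B's children (from adjacency): (leaf)

Answer: none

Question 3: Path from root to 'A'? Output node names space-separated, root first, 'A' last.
Answer: H A

Derivation:
Walk down from root: H -> A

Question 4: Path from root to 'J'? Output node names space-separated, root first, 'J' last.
Walk down from root: H -> J

Answer: H J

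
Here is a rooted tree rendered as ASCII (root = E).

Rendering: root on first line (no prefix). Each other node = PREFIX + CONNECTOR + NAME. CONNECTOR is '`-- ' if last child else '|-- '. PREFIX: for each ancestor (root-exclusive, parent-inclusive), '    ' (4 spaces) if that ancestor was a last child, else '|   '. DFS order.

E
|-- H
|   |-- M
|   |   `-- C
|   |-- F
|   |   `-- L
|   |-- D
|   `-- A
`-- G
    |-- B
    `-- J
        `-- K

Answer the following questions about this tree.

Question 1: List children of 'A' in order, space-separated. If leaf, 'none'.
Node A's children (from adjacency): (leaf)

Answer: none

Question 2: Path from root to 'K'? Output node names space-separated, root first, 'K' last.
Answer: E G J K

Derivation:
Walk down from root: E -> G -> J -> K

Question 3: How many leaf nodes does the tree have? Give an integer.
Answer: 6

Derivation:
Leaves (nodes with no children): A, B, C, D, K, L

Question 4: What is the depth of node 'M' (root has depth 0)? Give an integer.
Answer: 2

Derivation:
Path from root to M: E -> H -> M
Depth = number of edges = 2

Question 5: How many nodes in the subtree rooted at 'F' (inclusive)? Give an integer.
Answer: 2

Derivation:
Subtree rooted at F contains: F, L
Count = 2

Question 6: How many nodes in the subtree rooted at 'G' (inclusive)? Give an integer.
Subtree rooted at G contains: B, G, J, K
Count = 4

Answer: 4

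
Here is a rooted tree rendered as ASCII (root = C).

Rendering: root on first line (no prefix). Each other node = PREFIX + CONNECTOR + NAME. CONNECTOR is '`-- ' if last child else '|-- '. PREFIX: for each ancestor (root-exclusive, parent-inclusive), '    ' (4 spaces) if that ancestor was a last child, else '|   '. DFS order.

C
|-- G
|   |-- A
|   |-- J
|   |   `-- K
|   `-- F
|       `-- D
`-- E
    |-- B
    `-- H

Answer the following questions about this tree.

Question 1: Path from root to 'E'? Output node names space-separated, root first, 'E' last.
Answer: C E

Derivation:
Walk down from root: C -> E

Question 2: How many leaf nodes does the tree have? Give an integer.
Leaves (nodes with no children): A, B, D, H, K

Answer: 5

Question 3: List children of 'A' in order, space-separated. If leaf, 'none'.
Node A's children (from adjacency): (leaf)

Answer: none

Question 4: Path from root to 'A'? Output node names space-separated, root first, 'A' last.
Answer: C G A

Derivation:
Walk down from root: C -> G -> A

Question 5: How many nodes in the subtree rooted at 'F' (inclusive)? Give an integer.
Answer: 2

Derivation:
Subtree rooted at F contains: D, F
Count = 2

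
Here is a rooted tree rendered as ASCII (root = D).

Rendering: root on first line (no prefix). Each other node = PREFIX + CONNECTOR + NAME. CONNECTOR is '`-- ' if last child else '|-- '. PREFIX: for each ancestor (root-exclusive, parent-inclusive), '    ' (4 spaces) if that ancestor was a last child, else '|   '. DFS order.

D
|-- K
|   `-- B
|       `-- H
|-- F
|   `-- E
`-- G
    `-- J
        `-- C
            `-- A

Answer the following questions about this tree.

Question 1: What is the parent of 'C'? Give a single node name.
Scan adjacency: C appears as child of J

Answer: J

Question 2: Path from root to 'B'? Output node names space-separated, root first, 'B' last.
Walk down from root: D -> K -> B

Answer: D K B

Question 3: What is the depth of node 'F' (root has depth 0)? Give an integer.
Answer: 1

Derivation:
Path from root to F: D -> F
Depth = number of edges = 1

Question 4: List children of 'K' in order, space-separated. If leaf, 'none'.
Node K's children (from adjacency): B

Answer: B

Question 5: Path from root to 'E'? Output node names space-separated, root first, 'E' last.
Answer: D F E

Derivation:
Walk down from root: D -> F -> E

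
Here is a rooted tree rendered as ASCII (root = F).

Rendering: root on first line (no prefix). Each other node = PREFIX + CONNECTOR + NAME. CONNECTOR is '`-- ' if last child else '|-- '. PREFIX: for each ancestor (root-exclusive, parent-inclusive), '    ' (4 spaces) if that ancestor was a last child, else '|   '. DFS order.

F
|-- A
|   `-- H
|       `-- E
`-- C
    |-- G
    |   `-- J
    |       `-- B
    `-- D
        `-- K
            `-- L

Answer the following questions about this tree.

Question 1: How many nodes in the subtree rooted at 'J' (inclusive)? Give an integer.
Subtree rooted at J contains: B, J
Count = 2

Answer: 2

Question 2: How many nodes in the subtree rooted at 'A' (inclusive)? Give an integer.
Subtree rooted at A contains: A, E, H
Count = 3

Answer: 3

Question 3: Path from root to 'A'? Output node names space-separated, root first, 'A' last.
Walk down from root: F -> A

Answer: F A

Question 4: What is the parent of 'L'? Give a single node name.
Scan adjacency: L appears as child of K

Answer: K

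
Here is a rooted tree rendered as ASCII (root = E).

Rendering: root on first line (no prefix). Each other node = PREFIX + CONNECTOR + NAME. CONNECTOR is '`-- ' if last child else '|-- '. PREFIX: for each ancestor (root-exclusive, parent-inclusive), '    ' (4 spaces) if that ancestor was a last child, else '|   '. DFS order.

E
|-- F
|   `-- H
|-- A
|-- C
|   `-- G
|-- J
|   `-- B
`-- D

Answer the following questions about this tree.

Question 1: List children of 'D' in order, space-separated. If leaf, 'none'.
Node D's children (from adjacency): (leaf)

Answer: none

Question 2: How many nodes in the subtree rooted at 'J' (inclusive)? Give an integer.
Answer: 2

Derivation:
Subtree rooted at J contains: B, J
Count = 2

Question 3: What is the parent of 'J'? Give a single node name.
Answer: E

Derivation:
Scan adjacency: J appears as child of E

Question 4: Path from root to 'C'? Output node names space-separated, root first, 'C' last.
Answer: E C

Derivation:
Walk down from root: E -> C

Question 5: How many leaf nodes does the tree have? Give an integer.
Leaves (nodes with no children): A, B, D, G, H

Answer: 5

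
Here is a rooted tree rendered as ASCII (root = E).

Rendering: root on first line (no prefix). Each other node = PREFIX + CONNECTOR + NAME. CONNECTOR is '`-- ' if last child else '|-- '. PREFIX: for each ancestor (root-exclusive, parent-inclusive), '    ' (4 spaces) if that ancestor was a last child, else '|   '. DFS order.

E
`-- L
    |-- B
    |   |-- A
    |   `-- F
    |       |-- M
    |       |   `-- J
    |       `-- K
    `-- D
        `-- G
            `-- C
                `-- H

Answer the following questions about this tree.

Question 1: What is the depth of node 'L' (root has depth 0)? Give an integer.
Answer: 1

Derivation:
Path from root to L: E -> L
Depth = number of edges = 1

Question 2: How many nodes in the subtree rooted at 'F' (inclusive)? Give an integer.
Subtree rooted at F contains: F, J, K, M
Count = 4

Answer: 4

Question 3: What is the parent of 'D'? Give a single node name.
Answer: L

Derivation:
Scan adjacency: D appears as child of L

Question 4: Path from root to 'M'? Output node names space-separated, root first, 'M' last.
Answer: E L B F M

Derivation:
Walk down from root: E -> L -> B -> F -> M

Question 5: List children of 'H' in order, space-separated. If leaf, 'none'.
Node H's children (from adjacency): (leaf)

Answer: none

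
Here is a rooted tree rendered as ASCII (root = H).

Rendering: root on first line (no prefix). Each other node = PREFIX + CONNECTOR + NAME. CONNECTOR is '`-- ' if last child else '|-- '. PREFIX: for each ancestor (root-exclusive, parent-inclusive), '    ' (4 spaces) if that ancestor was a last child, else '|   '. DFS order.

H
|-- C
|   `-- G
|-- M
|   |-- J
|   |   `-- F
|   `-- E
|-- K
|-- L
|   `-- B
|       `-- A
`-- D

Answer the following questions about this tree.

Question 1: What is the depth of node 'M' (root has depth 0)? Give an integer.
Answer: 1

Derivation:
Path from root to M: H -> M
Depth = number of edges = 1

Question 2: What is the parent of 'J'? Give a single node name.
Answer: M

Derivation:
Scan adjacency: J appears as child of M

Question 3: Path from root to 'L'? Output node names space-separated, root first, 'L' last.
Answer: H L

Derivation:
Walk down from root: H -> L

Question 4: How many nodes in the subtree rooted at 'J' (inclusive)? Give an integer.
Answer: 2

Derivation:
Subtree rooted at J contains: F, J
Count = 2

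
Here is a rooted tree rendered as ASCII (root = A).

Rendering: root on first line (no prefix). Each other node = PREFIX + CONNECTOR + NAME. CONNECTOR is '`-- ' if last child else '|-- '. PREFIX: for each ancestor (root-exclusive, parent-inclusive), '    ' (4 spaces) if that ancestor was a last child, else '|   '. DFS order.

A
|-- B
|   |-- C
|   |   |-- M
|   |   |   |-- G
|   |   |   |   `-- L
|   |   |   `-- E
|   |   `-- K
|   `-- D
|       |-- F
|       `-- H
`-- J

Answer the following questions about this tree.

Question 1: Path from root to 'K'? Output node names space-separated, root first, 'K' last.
Answer: A B C K

Derivation:
Walk down from root: A -> B -> C -> K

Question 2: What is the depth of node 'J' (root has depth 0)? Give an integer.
Path from root to J: A -> J
Depth = number of edges = 1

Answer: 1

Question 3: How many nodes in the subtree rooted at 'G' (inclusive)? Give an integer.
Answer: 2

Derivation:
Subtree rooted at G contains: G, L
Count = 2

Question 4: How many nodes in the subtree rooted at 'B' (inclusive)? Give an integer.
Subtree rooted at B contains: B, C, D, E, F, G, H, K, L, M
Count = 10

Answer: 10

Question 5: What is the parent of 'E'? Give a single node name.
Answer: M

Derivation:
Scan adjacency: E appears as child of M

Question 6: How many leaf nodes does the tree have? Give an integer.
Leaves (nodes with no children): E, F, H, J, K, L

Answer: 6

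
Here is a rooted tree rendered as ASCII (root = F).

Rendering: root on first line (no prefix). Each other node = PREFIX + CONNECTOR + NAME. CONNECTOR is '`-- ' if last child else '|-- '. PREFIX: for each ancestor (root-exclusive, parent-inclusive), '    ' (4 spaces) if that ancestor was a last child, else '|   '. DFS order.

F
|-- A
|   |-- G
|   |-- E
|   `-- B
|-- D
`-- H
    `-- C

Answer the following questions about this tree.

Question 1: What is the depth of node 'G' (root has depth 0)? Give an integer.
Path from root to G: F -> A -> G
Depth = number of edges = 2

Answer: 2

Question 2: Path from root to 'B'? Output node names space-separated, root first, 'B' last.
Walk down from root: F -> A -> B

Answer: F A B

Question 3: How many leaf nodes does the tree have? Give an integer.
Leaves (nodes with no children): B, C, D, E, G

Answer: 5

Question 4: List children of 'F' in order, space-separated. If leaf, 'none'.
Node F's children (from adjacency): A, D, H

Answer: A D H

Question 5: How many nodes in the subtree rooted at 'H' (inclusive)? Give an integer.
Subtree rooted at H contains: C, H
Count = 2

Answer: 2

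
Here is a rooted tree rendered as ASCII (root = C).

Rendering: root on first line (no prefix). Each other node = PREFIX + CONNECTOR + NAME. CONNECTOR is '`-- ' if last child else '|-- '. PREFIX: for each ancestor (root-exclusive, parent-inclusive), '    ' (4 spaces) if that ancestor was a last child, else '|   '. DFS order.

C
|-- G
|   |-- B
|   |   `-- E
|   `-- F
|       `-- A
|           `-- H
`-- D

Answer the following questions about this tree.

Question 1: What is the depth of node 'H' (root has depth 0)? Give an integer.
Path from root to H: C -> G -> F -> A -> H
Depth = number of edges = 4

Answer: 4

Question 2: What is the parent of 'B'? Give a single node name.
Scan adjacency: B appears as child of G

Answer: G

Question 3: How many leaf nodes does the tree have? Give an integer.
Answer: 3

Derivation:
Leaves (nodes with no children): D, E, H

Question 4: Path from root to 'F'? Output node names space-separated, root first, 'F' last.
Walk down from root: C -> G -> F

Answer: C G F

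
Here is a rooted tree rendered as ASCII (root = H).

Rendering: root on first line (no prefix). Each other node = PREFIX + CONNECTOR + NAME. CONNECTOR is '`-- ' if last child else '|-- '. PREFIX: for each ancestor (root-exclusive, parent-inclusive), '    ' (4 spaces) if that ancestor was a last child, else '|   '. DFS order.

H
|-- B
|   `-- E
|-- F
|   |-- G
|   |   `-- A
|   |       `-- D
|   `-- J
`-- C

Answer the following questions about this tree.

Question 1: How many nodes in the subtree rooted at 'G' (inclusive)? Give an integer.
Subtree rooted at G contains: A, D, G
Count = 3

Answer: 3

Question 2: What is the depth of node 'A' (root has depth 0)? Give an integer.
Path from root to A: H -> F -> G -> A
Depth = number of edges = 3

Answer: 3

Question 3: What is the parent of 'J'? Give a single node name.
Answer: F

Derivation:
Scan adjacency: J appears as child of F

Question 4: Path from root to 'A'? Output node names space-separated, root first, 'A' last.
Walk down from root: H -> F -> G -> A

Answer: H F G A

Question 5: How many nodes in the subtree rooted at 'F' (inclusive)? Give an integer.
Answer: 5

Derivation:
Subtree rooted at F contains: A, D, F, G, J
Count = 5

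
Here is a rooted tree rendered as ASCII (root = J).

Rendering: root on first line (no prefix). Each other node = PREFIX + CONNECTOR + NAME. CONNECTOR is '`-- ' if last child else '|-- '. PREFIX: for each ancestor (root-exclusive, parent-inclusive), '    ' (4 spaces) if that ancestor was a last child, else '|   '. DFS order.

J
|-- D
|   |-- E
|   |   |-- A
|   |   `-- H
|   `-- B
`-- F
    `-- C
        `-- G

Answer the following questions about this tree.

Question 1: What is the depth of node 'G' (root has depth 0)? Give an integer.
Answer: 3

Derivation:
Path from root to G: J -> F -> C -> G
Depth = number of edges = 3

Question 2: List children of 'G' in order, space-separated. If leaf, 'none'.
Answer: none

Derivation:
Node G's children (from adjacency): (leaf)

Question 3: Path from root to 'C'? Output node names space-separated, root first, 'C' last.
Answer: J F C

Derivation:
Walk down from root: J -> F -> C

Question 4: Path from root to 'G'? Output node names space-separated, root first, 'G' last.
Answer: J F C G

Derivation:
Walk down from root: J -> F -> C -> G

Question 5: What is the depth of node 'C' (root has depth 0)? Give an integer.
Answer: 2

Derivation:
Path from root to C: J -> F -> C
Depth = number of edges = 2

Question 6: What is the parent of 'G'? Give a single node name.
Scan adjacency: G appears as child of C

Answer: C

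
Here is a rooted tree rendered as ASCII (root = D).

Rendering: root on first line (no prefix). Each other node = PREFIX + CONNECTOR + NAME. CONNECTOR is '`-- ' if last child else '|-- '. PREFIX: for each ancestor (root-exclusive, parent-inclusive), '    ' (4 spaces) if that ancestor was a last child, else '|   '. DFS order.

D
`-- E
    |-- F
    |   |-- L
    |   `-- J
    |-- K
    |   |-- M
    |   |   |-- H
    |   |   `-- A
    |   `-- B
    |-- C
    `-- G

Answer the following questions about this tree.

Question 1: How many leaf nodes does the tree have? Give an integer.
Answer: 7

Derivation:
Leaves (nodes with no children): A, B, C, G, H, J, L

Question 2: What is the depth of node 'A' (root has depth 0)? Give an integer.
Answer: 4

Derivation:
Path from root to A: D -> E -> K -> M -> A
Depth = number of edges = 4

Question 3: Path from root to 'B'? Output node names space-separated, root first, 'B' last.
Answer: D E K B

Derivation:
Walk down from root: D -> E -> K -> B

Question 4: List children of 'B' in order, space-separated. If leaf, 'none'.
Node B's children (from adjacency): (leaf)

Answer: none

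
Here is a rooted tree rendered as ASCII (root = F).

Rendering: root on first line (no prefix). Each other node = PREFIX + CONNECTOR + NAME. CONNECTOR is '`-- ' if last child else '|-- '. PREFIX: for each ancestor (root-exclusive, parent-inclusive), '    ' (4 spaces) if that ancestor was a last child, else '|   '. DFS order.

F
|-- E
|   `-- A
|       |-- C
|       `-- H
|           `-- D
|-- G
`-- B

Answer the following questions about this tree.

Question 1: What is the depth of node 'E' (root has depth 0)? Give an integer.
Answer: 1

Derivation:
Path from root to E: F -> E
Depth = number of edges = 1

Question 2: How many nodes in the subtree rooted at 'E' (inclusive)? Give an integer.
Subtree rooted at E contains: A, C, D, E, H
Count = 5

Answer: 5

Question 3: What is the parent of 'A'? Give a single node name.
Answer: E

Derivation:
Scan adjacency: A appears as child of E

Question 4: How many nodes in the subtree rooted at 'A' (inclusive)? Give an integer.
Subtree rooted at A contains: A, C, D, H
Count = 4

Answer: 4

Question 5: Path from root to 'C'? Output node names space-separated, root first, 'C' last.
Walk down from root: F -> E -> A -> C

Answer: F E A C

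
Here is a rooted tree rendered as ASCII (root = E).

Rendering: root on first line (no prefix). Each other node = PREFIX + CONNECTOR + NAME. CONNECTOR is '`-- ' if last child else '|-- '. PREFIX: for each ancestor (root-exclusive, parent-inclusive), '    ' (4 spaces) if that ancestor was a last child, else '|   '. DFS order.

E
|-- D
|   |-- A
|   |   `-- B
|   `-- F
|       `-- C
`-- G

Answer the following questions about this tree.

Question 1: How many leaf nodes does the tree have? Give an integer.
Leaves (nodes with no children): B, C, G

Answer: 3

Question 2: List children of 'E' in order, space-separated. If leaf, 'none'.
Answer: D G

Derivation:
Node E's children (from adjacency): D, G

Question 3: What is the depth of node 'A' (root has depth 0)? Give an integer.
Answer: 2

Derivation:
Path from root to A: E -> D -> A
Depth = number of edges = 2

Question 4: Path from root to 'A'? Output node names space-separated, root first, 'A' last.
Answer: E D A

Derivation:
Walk down from root: E -> D -> A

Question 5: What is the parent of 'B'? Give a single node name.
Answer: A

Derivation:
Scan adjacency: B appears as child of A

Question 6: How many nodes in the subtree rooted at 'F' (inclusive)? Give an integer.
Subtree rooted at F contains: C, F
Count = 2

Answer: 2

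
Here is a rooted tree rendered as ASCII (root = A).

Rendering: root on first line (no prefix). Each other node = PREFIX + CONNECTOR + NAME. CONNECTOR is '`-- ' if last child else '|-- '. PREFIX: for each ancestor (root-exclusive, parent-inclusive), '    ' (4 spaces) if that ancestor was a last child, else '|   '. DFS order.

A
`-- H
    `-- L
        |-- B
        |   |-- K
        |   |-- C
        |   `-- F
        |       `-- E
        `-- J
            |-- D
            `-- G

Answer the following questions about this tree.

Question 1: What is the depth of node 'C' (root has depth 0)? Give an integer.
Answer: 4

Derivation:
Path from root to C: A -> H -> L -> B -> C
Depth = number of edges = 4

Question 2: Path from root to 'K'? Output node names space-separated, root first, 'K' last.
Answer: A H L B K

Derivation:
Walk down from root: A -> H -> L -> B -> K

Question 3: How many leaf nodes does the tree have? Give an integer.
Leaves (nodes with no children): C, D, E, G, K

Answer: 5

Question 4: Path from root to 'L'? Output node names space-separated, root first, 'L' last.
Walk down from root: A -> H -> L

Answer: A H L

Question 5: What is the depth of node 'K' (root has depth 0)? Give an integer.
Answer: 4

Derivation:
Path from root to K: A -> H -> L -> B -> K
Depth = number of edges = 4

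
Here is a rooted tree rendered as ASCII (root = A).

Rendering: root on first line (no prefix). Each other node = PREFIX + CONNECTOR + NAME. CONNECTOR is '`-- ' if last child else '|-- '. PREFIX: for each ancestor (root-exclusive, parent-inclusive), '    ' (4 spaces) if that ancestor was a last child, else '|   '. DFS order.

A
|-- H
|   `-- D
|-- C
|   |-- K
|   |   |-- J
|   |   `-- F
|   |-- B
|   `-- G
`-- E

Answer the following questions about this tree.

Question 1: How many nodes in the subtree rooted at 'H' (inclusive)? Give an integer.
Answer: 2

Derivation:
Subtree rooted at H contains: D, H
Count = 2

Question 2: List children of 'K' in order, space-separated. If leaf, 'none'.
Node K's children (from adjacency): J, F

Answer: J F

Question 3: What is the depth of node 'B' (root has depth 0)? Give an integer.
Answer: 2

Derivation:
Path from root to B: A -> C -> B
Depth = number of edges = 2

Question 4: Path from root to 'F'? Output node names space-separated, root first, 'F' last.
Walk down from root: A -> C -> K -> F

Answer: A C K F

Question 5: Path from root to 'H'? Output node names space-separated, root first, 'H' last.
Walk down from root: A -> H

Answer: A H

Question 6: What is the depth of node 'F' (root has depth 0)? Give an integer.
Path from root to F: A -> C -> K -> F
Depth = number of edges = 3

Answer: 3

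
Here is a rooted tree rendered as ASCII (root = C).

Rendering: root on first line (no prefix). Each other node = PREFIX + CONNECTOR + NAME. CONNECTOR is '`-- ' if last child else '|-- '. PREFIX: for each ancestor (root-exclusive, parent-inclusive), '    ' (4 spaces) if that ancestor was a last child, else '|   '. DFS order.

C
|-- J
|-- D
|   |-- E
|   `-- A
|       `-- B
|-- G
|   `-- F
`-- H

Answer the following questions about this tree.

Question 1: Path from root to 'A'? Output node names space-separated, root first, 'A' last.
Answer: C D A

Derivation:
Walk down from root: C -> D -> A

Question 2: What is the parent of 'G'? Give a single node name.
Answer: C

Derivation:
Scan adjacency: G appears as child of C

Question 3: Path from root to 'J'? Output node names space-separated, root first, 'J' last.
Walk down from root: C -> J

Answer: C J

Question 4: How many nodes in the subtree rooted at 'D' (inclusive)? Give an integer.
Answer: 4

Derivation:
Subtree rooted at D contains: A, B, D, E
Count = 4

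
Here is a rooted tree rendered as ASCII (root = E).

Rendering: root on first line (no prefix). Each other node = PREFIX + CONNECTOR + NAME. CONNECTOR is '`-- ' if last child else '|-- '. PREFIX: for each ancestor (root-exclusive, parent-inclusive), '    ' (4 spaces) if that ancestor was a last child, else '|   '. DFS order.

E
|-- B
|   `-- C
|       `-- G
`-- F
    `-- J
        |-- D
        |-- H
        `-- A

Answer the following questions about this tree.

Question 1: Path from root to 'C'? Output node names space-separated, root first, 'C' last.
Answer: E B C

Derivation:
Walk down from root: E -> B -> C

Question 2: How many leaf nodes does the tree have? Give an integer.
Answer: 4

Derivation:
Leaves (nodes with no children): A, D, G, H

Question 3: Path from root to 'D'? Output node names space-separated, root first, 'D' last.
Walk down from root: E -> F -> J -> D

Answer: E F J D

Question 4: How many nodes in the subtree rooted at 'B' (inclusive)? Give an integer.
Answer: 3

Derivation:
Subtree rooted at B contains: B, C, G
Count = 3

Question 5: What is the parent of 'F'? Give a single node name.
Scan adjacency: F appears as child of E

Answer: E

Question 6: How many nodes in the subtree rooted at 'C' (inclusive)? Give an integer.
Answer: 2

Derivation:
Subtree rooted at C contains: C, G
Count = 2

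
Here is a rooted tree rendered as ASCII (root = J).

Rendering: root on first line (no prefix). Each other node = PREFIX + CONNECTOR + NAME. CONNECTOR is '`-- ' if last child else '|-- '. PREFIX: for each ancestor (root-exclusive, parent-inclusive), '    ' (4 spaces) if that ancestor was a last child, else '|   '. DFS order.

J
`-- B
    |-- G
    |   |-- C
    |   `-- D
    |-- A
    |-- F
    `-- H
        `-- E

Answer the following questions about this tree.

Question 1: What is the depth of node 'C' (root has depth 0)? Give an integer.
Answer: 3

Derivation:
Path from root to C: J -> B -> G -> C
Depth = number of edges = 3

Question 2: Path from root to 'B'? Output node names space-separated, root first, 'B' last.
Walk down from root: J -> B

Answer: J B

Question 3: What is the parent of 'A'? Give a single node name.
Scan adjacency: A appears as child of B

Answer: B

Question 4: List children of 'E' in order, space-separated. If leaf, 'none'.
Node E's children (from adjacency): (leaf)

Answer: none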